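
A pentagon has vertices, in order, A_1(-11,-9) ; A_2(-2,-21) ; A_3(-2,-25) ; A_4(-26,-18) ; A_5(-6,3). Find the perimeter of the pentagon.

|A_1A_2| = √((9)² + (-12)²) = √225 = 15
|A_2A_3| = √((0)² + (-4)²) = √16 = 4
|A_3A_4| = √((-24)² + (7)²) = √625 = 25
|A_4A_5| = √((20)² + (21)²) = √841 = 29
|A_5A_1| = √((-5)² + (-12)²) = √169 = 13
Perimeter = 15 + 4 + 25 + 29 + 13 = 86.

86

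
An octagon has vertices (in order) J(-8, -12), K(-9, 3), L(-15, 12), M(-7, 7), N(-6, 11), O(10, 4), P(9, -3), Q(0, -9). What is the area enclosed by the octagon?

Σ = (-132) + (-63) + (-21) + (-35) + (-134) + (-66) + (-81) + (-72) = -604
Area = |Σ|/2 = 302.

302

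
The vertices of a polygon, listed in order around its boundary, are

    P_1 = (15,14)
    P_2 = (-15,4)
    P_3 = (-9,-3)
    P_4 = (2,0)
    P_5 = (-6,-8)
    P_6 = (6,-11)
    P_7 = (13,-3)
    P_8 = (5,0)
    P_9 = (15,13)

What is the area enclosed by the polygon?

Apply Gauss's area formula: 2A = Σ (x_i·y_{i+1} − x_{i+1}·y_i), indices taken mod 9.
P_1→P_2: (15)(4) − (-15)(14) = 270
P_2→P_3: (-15)(-3) − (-9)(4) = 81
P_3→P_4: (-9)(0) − (2)(-3) = 6
P_4→P_5: (2)(-8) − (-6)(0) = -16
P_5→P_6: (-6)(-11) − (6)(-8) = 114
P_6→P_7: (6)(-3) − (13)(-11) = 125
P_7→P_8: (13)(0) − (5)(-3) = 15
P_8→P_9: (5)(13) − (15)(0) = 65
P_9→P_1: (15)(14) − (15)(13) = 15
Σ = 675
Area = |Σ|/2 = 337.5.

337.5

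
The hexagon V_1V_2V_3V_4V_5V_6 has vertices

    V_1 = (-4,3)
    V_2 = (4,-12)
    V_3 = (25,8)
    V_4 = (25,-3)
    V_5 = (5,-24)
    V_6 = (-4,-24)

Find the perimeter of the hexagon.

122

|V_1V_2| = √((8)² + (-15)²) = √289 = 17
|V_2V_3| = √((21)² + (20)²) = √841 = 29
|V_3V_4| = √((0)² + (-11)²) = √121 = 11
|V_4V_5| = √((-20)² + (-21)²) = √841 = 29
|V_5V_6| = √((-9)² + (0)²) = √81 = 9
|V_6V_1| = √((0)² + (27)²) = √729 = 27
Perimeter = 17 + 29 + 11 + 29 + 9 + 27 = 122.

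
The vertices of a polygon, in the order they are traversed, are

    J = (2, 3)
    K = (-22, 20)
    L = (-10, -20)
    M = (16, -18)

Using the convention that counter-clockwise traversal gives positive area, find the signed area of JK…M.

Apply Gauss's area formula: 2A = Σ (x_i·y_{i+1} − x_{i+1}·y_i), indices taken mod 4.
J→K: (2)(20) − (-22)(3) = 106
K→L: (-22)(-20) − (-10)(20) = 640
L→M: (-10)(-18) − (16)(-20) = 500
M→J: (16)(3) − (2)(-18) = 84
Σ = 1330
Signed area = Σ/2 = 665 (positive ⇒ counter-clockwise traversal).

665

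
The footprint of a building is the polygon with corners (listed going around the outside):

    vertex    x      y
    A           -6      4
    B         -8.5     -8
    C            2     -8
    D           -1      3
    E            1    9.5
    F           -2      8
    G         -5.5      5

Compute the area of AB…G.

Apply the shoelace (surveyor's) formula: 2A = Σ (x_i·y_{i+1} − x_{i+1}·y_i), indices taken mod 7.
Σ = (82) + (84) + (-2) + (-12.5) + (27) + (34) + (8) = 220.5
Area = |Σ|/2 = 110.25.

110.25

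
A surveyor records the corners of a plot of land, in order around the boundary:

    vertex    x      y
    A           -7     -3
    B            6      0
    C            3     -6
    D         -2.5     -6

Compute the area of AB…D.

Apply the surveyor's formula: 2A = Σ (x_i·y_{i+1} − x_{i+1}·y_i), indices taken mod 4.
Cross-terms: 18, -36, -33, -34.5  ⇒  Σ = -85.5
Area = |Σ|/2 = 42.75.

42.75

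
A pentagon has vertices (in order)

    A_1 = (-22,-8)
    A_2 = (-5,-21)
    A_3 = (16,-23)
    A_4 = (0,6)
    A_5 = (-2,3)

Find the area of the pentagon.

531.5

Apply Gauss's area formula: 2A = Σ (x_i·y_{i+1} − x_{i+1}·y_i), indices taken mod 5.
Σ = (422) + (451) + (96) + (12) + (82) = 1063
Area = |Σ|/2 = 531.5.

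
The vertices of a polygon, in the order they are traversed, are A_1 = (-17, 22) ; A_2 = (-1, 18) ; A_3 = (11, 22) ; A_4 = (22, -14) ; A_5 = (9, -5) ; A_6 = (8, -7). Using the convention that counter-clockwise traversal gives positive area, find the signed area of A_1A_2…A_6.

-546

Apply Gauss's area formula: 2A = Σ (x_i·y_{i+1} − x_{i+1}·y_i), indices taken mod 6.
Cross-terms: -284, -220, -638, 16, -23, 57  ⇒  Σ = -1092
Signed area = Σ/2 = -546 (negative ⇒ clockwise traversal).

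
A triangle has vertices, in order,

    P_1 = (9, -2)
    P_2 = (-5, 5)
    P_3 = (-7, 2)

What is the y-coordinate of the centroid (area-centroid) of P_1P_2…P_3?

5/3

Apply Gauss's area formula. First the cross-terms c_i = x_i·y_{i+1} − x_{i+1}·y_i:
  35, 25, -4  ⇒  2A = 56, A = 28.
Then Σ (y_i + y_{i+1})·c_i = 280, so ȳ = 280 / (6·28) = 5/3.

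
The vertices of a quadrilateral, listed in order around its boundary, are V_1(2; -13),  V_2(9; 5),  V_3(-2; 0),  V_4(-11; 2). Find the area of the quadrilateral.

Cross-terms: 127, 10, -4, 139  ⇒  Σ = 272
Area = |Σ|/2 = 136.

136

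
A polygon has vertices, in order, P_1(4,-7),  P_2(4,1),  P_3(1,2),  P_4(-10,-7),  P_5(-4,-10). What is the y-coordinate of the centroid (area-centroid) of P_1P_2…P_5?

Apply the surveyor's formula. First the cross-terms c_i = x_i·y_{i+1} − x_{i+1}·y_i:
  32, 7, 13, 72, 68  ⇒  2A = 192, A = 96.
Then Σ (y_i + y_{i+1})·c_i = -2616, so ȳ = -2616 / (6·96) = -109/24.

-109/24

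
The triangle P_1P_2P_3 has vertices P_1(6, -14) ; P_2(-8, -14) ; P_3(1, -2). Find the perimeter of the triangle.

|P_1P_2| = √((-14)² + (0)²) = √196 = 14
|P_2P_3| = √((9)² + (12)²) = √225 = 15
|P_3P_1| = √((5)² + (-12)²) = √169 = 13
Perimeter = 14 + 15 + 13 = 42.

42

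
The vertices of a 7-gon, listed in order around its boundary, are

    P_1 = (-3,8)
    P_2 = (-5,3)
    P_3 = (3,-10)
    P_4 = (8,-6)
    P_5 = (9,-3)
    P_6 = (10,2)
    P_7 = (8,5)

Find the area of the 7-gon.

Apply the surveyor's formula: 2A = Σ (x_i·y_{i+1} − x_{i+1}·y_i), indices taken mod 7.
P_1→P_2: (-3)(3) − (-5)(8) = 31
P_2→P_3: (-5)(-10) − (3)(3) = 41
P_3→P_4: (3)(-6) − (8)(-10) = 62
P_4→P_5: (8)(-3) − (9)(-6) = 30
P_5→P_6: (9)(2) − (10)(-3) = 48
P_6→P_7: (10)(5) − (8)(2) = 34
P_7→P_1: (8)(8) − (-3)(5) = 79
Σ = 325
Area = |Σ|/2 = 162.5.

162.5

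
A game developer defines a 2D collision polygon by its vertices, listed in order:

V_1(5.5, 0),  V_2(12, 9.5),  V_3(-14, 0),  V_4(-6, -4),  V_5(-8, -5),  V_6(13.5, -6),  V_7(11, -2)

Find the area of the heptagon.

Apply the shoelace (surveyor's) formula: 2A = Σ (x_i·y_{i+1} − x_{i+1}·y_i), indices taken mod 7.
Σ = (52.25) + (133) + (56) + (-2) + (115.5) + (39) + (11) = 404.75
Area = |Σ|/2 = 202.375.

202.375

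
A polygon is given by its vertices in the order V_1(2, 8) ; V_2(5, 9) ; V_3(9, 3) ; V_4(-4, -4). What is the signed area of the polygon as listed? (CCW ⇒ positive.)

-68

Apply Gauss's area formula: 2A = Σ (x_i·y_{i+1} − x_{i+1}·y_i), indices taken mod 4.
Σ = (-22) + (-66) + (-24) + (-24) = -136
Signed area = Σ/2 = -68 (negative ⇒ clockwise traversal).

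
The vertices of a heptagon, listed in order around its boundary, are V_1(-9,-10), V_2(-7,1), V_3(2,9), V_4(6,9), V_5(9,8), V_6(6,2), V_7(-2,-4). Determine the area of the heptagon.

139.5

Apply the shoelace formula: 2A = Σ (x_i·y_{i+1} − x_{i+1}·y_i), indices taken mod 7.
Σ = (-79) + (-65) + (-36) + (-33) + (-30) + (-20) + (-16) = -279
Area = |Σ|/2 = 139.5.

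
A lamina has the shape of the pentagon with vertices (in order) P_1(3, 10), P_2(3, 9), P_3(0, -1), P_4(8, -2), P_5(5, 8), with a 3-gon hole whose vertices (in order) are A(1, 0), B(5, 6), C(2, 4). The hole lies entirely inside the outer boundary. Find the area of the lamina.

Outer boundary:
Apply the surveyor's formula: 2A = Σ (x_i·y_{i+1} − x_{i+1}·y_i), indices taken mod 5.
Cross-terms: -3, -3, 8, 74, 26  ⇒  Σ = 102
Area = |Σ|/2 = 51.
Hole:
Apply the surveyor's formula: 2A = Σ (x_i·y_{i+1} − x_{i+1}·y_i), indices taken mod 3.
Σ = (6) + (8) + (-4) = 10
Area = |Σ|/2 = 5.
Net area = 51 − 5 = 46.

46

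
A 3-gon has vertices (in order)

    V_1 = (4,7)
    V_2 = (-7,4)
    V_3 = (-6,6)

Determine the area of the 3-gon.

Apply the shoelace formula: 2A = Σ (x_i·y_{i+1} − x_{i+1}·y_i), indices taken mod 3.
Σ = (65) + (-18) + (-66) = -19
Area = |Σ|/2 = 9.5.

9.5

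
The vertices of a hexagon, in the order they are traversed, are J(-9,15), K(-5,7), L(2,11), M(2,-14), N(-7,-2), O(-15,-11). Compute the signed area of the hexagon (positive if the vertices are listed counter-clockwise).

-243

Apply the shoelace formula: 2A = Σ (x_i·y_{i+1} − x_{i+1}·y_i), indices taken mod 6.
Σ = (12) + (-69) + (-50) + (-102) + (47) + (-324) = -486
Signed area = Σ/2 = -243 (negative ⇒ clockwise traversal).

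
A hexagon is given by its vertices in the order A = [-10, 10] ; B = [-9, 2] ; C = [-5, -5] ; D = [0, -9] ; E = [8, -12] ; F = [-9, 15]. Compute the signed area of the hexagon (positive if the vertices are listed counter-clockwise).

157

Cross-terms: 70, 55, 45, 72, 12, 60  ⇒  Σ = 314
Signed area = Σ/2 = 157 (positive ⇒ counter-clockwise traversal).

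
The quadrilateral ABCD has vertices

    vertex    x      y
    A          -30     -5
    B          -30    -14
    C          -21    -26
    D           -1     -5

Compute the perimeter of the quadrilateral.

82

|AB| = √((0)² + (-9)²) = √81 = 9
|BC| = √((9)² + (-12)²) = √225 = 15
|CD| = √((20)² + (21)²) = √841 = 29
|DA| = √((-29)² + (0)²) = √841 = 29
Perimeter = 9 + 15 + 29 + 29 = 82.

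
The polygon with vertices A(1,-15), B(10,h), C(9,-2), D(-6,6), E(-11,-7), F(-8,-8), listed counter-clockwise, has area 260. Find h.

The doubled signed area Σ (x_i y_{i+1} − x_{i+1} y_i) is linear in h.
With h=0 it equals 440; the coefficient of h is -8 (from the two edges through B).
So -8·h + 440 = 2·260 = 520 ⇒ h = -10.

-10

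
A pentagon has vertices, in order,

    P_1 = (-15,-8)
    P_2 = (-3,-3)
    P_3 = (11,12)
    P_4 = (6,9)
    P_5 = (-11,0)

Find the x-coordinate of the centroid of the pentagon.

Apply the shoelace (surveyor's) formula. First the cross-terms c_i = x_i·y_{i+1} − x_{i+1}·y_i:
  21, -3, 27, 99, 88  ⇒  2A = 232, A = 116.
Then Σ (x_i + x_{i+1})·c_i = -2726, so x̄ = -2726 / (6·116) = -47/12.

-47/12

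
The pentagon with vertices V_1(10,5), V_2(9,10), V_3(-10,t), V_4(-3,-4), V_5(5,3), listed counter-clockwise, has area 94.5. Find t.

-1

Write out the shoelace sum; only the two edges meeting at V_3 involve t:
2·Area = [(9·t − (-10)·10) + ((-10)·(-4) − (-3)·t)] + 61
       = 12·t + 201 = 189
⇒ t = -1.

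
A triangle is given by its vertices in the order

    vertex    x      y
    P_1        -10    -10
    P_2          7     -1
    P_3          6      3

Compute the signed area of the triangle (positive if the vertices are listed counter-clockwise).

38.5

Apply the surveyor's formula: 2A = Σ (x_i·y_{i+1} − x_{i+1}·y_i), indices taken mod 3.
Σ = (80) + (27) + (-30) = 77
Signed area = Σ/2 = 38.5 (positive ⇒ counter-clockwise traversal).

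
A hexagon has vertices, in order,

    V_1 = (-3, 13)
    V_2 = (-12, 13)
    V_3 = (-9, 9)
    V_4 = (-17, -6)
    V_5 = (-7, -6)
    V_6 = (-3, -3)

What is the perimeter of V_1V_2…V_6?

|V_1V_2| = √((-9)² + (0)²) = √81 = 9
|V_2V_3| = √((3)² + (-4)²) = √25 = 5
|V_3V_4| = √((-8)² + (-15)²) = √289 = 17
|V_4V_5| = √((10)² + (0)²) = √100 = 10
|V_5V_6| = √((4)² + (3)²) = √25 = 5
|V_6V_1| = √((0)² + (16)²) = √256 = 16
Perimeter = 9 + 5 + 17 + 10 + 5 + 16 = 62.

62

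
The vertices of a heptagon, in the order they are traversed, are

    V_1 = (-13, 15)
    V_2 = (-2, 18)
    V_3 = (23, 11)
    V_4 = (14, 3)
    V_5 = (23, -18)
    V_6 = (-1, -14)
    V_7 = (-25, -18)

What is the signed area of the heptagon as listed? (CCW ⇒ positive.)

-1163.5

Σ = (-204) + (-436) + (-85) + (-321) + (-340) + (-332) + (-609) = -2327
Signed area = Σ/2 = -1163.5 (negative ⇒ clockwise traversal).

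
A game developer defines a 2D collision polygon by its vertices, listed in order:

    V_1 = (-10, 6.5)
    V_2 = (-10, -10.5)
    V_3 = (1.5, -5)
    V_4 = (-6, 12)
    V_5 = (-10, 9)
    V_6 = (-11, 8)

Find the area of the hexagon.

158.625

Apply the shoelace formula: 2A = Σ (x_i·y_{i+1} − x_{i+1}·y_i), indices taken mod 6.
Σ = (170) + (65.75) + (-12) + (66) + (19) + (8.5) = 317.25
Area = |Σ|/2 = 158.625.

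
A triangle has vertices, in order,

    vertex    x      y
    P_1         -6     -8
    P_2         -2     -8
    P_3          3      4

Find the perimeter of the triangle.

32

|P_1P_2| = √((4)² + (0)²) = √16 = 4
|P_2P_3| = √((5)² + (12)²) = √169 = 13
|P_3P_1| = √((-9)² + (-12)²) = √225 = 15
Perimeter = 4 + 13 + 15 = 32.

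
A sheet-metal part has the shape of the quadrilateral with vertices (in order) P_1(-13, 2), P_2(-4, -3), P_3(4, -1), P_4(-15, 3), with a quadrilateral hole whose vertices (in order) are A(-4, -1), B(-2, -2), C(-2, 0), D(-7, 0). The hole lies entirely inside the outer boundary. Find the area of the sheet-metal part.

30

Outer boundary:
Apply the shoelace (surveyor's) formula: 2A = Σ (x_i·y_{i+1} − x_{i+1}·y_i), indices taken mod 4.
P_1→P_2: (-13)(-3) − (-4)(2) = 47
P_2→P_3: (-4)(-1) − (4)(-3) = 16
P_3→P_4: (4)(3) − (-15)(-1) = -3
P_4→P_1: (-15)(2) − (-13)(3) = 9
Σ = 69
Area = |Σ|/2 = 34.5.
Hole:
Apply the shoelace formula: 2A = Σ (x_i·y_{i+1} − x_{i+1}·y_i), indices taken mod 4.
Σ = (6) + (-4) + (0) + (7) = 9
Area = |Σ|/2 = 4.5.
Net area = 34.5 − 4.5 = 30.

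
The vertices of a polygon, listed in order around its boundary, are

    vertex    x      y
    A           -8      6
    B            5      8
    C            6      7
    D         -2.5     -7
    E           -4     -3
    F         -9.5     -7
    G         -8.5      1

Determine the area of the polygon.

132.25

Apply Gauss's area formula: 2A = Σ (x_i·y_{i+1} − x_{i+1}·y_i), indices taken mod 7.
Σ = (-94) + (-13) + (-24.5) + (-20.5) + (-0.5) + (-69) + (-43) = -264.5
Area = |Σ|/2 = 132.25.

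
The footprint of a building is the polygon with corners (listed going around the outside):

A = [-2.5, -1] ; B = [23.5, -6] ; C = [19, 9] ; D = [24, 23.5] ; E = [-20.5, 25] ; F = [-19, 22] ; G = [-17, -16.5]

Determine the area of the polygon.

1181.75

Σ = (38.5) + (325.5) + (230.5) + (1081.75) + (24) + (687.5) + (-24.25) = 2363.5
Area = |Σ|/2 = 1181.75.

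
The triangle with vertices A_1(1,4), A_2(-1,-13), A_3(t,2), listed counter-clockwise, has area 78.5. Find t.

10

Write out the shoelace sum; only the two edges meeting at A_3 involve t:
2·Area = [((-1)·2 − t·(-13)) + (t·4 − 1·2)] + -9
       = 17·t + -13 = 157
⇒ t = 10.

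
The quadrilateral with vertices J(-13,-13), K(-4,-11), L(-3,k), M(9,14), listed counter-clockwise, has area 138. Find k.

-15

The doubled signed area Σ (x_i y_{i+1} − x_{i+1} y_i) is linear in k.
With k=0 it equals 81; the coefficient of k is -13 (from the two edges through L).
So -13·k + 81 = 2·138 = 276 ⇒ k = -15.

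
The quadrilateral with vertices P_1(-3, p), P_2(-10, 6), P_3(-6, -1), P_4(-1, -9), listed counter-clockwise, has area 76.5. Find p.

The doubled signed area Σ (x_i y_{i+1} − x_{i+1} y_i) is linear in p.
With p=0 it equals 54; the coefficient of p is 9 (from the two edges through P_1).
So 9·p + 54 = 2·76.5 = 153 ⇒ p = 11.

11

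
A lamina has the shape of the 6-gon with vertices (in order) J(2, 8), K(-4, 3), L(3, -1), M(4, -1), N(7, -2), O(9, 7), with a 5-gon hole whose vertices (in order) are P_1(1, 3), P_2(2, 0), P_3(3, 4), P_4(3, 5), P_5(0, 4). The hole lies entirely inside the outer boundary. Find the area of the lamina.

72.5

Outer boundary:
Apply the shoelace formula: 2A = Σ (x_i·y_{i+1} − x_{i+1}·y_i), indices taken mod 6.
Σ = (38) + (-5) + (1) + (-1) + (67) + (58) = 158
Area = |Σ|/2 = 79.
Hole:
P_1→P_2: (1)(0) − (2)(3) = -6
P_2→P_3: (2)(4) − (3)(0) = 8
P_3→P_4: (3)(5) − (3)(4) = 3
P_4→P_5: (3)(4) − (0)(5) = 12
P_5→P_1: (0)(3) − (1)(4) = -4
Σ = 13
Area = |Σ|/2 = 6.5.
Net area = 79 − 6.5 = 72.5.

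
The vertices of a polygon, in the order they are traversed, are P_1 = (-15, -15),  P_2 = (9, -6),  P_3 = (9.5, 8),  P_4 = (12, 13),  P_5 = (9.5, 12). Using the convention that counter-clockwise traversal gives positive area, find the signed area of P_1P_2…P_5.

Apply Gauss's area formula: 2A = Σ (x_i·y_{i+1} − x_{i+1}·y_i), indices taken mod 5.
Cross-terms: 225, 129, 27.5, 20.5, 37.5  ⇒  Σ = 439.5
Signed area = Σ/2 = 219.75 (positive ⇒ counter-clockwise traversal).

219.75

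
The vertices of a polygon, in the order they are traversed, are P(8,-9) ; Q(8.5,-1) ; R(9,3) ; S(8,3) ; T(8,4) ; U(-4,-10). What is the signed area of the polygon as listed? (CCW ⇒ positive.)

Apply the surveyor's formula: 2A = Σ (x_i·y_{i+1} − x_{i+1}·y_i), indices taken mod 6.
P→Q: (8)(-1) − (8.5)(-9) = 68.5
Q→R: (8.5)(3) − (9)(-1) = 34.5
R→S: (9)(3) − (8)(3) = 3
S→T: (8)(4) − (8)(3) = 8
T→U: (8)(-10) − (-4)(4) = -64
U→P: (-4)(-9) − (8)(-10) = 116
Σ = 166
Signed area = Σ/2 = 83 (positive ⇒ counter-clockwise traversal).

83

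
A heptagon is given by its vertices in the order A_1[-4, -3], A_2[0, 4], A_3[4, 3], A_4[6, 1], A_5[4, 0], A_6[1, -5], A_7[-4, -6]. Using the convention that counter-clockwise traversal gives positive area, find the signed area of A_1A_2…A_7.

-54

Apply Gauss's area formula: 2A = Σ (x_i·y_{i+1} − x_{i+1}·y_i), indices taken mod 7.
Σ = (-16) + (-16) + (-14) + (-4) + (-20) + (-26) + (-12) = -108
Signed area = Σ/2 = -54 (negative ⇒ clockwise traversal).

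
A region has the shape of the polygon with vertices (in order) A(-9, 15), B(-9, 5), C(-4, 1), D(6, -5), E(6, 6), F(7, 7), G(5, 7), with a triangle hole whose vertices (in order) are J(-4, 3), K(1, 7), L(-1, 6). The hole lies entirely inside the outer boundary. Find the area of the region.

165

Outer boundary:
Apply the shoelace (surveyor's) formula: 2A = Σ (x_i·y_{i+1} − x_{i+1}·y_i), indices taken mod 7.
Σ = (90) + (11) + (14) + (66) + (0) + (14) + (138) = 333
Area = |Σ|/2 = 166.5.
Hole:
Apply the surveyor's formula: 2A = Σ (x_i·y_{i+1} − x_{i+1}·y_i), indices taken mod 3.
Cross-terms: -31, 13, 21  ⇒  Σ = 3
Area = |Σ|/2 = 1.5.
Net area = 166.5 − 1.5 = 165.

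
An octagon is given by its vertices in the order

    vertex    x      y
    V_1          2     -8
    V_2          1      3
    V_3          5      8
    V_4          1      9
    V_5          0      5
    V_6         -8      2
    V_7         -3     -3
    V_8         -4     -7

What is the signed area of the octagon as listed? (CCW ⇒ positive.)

Apply the shoelace formula: 2A = Σ (x_i·y_{i+1} − x_{i+1}·y_i), indices taken mod 8.
Cross-terms: 14, -7, 37, 5, 40, 30, 9, 46  ⇒  Σ = 174
Signed area = Σ/2 = 87 (positive ⇒ counter-clockwise traversal).

87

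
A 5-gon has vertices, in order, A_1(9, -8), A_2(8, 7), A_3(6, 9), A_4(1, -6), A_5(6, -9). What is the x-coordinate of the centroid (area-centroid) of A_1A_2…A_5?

737/129

Apply the shoelace (surveyor's) formula. First the cross-terms c_i = x_i·y_{i+1} − x_{i+1}·y_i:
  127, 30, -45, 27, 33  ⇒  2A = 172, A = 86.
Then Σ (x_i + x_{i+1})·c_i = 2948, so x̄ = 2948 / (6·86) = 737/129.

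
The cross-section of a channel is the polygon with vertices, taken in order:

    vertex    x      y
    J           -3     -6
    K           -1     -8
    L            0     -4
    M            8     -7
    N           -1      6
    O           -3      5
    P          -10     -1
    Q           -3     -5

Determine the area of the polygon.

Apply Gauss's area formula: 2A = Σ (x_i·y_{i+1} − x_{i+1}·y_i), indices taken mod 8.
Cross-terms: 18, 4, 32, 41, 13, 53, 47, 3  ⇒  Σ = 211
Area = |Σ|/2 = 105.5.

105.5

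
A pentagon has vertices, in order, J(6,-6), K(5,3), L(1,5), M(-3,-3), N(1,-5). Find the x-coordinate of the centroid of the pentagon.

Apply the shoelace (surveyor's) formula. First the cross-terms c_i = x_i·y_{i+1} − x_{i+1}·y_i:
  48, 22, 12, 18, 24  ⇒  2A = 124, A = 62.
Then Σ (x_i + x_{i+1})·c_i = 768, so x̄ = 768 / (6·62) = 64/31.

64/31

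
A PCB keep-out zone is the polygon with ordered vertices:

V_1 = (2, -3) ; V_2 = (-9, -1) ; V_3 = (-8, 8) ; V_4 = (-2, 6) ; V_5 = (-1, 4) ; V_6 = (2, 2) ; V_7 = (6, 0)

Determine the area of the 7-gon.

91.5

Apply the shoelace formula: 2A = Σ (x_i·y_{i+1} − x_{i+1}·y_i), indices taken mod 7.
Cross-terms: -29, -80, -32, -2, -10, -12, -18  ⇒  Σ = -183
Area = |Σ|/2 = 91.5.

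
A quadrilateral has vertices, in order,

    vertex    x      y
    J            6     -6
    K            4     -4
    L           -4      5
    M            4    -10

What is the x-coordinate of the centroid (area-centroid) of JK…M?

Apply the surveyor's formula. First the cross-terms c_i = x_i·y_{i+1} − x_{i+1}·y_i:
  0, 4, 20, 36  ⇒  2A = 60, A = 30.
Then Σ (x_i + x_{i+1})·c_i = 360, so x̄ = 360 / (6·30) = 2.

2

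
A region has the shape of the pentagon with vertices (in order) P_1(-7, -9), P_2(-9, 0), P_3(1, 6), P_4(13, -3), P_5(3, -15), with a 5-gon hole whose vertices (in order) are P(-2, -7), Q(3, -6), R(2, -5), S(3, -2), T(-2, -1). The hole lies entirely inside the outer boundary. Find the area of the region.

Outer boundary:
Apply the shoelace (surveyor's) formula: 2A = Σ (x_i·y_{i+1} − x_{i+1}·y_i), indices taken mod 5.
Cross-terms: -81, -54, -81, -186, -132  ⇒  Σ = -534
Area = |Σ|/2 = 267.
Hole:
Cross-terms: 33, -3, 11, -7, 12  ⇒  Σ = 46
Area = |Σ|/2 = 23.
Net area = 267 − 23 = 244.

244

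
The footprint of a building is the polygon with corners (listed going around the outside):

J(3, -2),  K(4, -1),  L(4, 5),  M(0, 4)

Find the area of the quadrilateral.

16.5

Cross-terms: 5, 24, 16, -12  ⇒  Σ = 33
Area = |Σ|/2 = 16.5.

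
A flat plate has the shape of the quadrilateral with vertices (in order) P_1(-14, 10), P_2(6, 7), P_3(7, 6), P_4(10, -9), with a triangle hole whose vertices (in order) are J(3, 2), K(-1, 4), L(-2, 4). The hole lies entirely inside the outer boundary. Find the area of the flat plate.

159

Outer boundary:
Apply the shoelace (surveyor's) formula: 2A = Σ (x_i·y_{i+1} − x_{i+1}·y_i), indices taken mod 4.
Σ = (-158) + (-13) + (-123) + (-26) = -320
Area = |Σ|/2 = 160.
Hole:
Apply the shoelace (surveyor's) formula: 2A = Σ (x_i·y_{i+1} − x_{i+1}·y_i), indices taken mod 3.
Σ = (14) + (4) + (-16) = 2
Area = |Σ|/2 = 1.
Net area = 160 − 1 = 159.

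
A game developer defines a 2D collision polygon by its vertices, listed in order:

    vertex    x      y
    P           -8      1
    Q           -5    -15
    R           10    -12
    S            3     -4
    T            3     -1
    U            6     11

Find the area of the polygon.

236.5

Apply the surveyor's formula: 2A = Σ (x_i·y_{i+1} − x_{i+1}·y_i), indices taken mod 6.
P→Q: (-8)(-15) − (-5)(1) = 125
Q→R: (-5)(-12) − (10)(-15) = 210
R→S: (10)(-4) − (3)(-12) = -4
S→T: (3)(-1) − (3)(-4) = 9
T→U: (3)(11) − (6)(-1) = 39
U→P: (6)(1) − (-8)(11) = 94
Σ = 473
Area = |Σ|/2 = 236.5.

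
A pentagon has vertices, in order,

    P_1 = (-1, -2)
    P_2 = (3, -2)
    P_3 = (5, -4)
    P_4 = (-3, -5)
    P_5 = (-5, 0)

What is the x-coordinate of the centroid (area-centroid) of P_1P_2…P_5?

-11/23

Apply Gauss's area formula. First the cross-terms c_i = x_i·y_{i+1} − x_{i+1}·y_i:
  8, -2, -37, -25, 10  ⇒  2A = -46, A = -23.
Then Σ (x_i + x_{i+1})·c_i = 66, so x̄ = 66 / (6·(-23)) = -11/23.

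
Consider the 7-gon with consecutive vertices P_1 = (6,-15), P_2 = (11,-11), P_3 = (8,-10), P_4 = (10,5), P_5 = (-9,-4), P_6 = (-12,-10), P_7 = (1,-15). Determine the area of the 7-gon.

264.5

Apply Gauss's area formula: 2A = Σ (x_i·y_{i+1} − x_{i+1}·y_i), indices taken mod 7.
Σ = (99) + (-22) + (140) + (5) + (42) + (190) + (75) = 529
Area = |Σ|/2 = 264.5.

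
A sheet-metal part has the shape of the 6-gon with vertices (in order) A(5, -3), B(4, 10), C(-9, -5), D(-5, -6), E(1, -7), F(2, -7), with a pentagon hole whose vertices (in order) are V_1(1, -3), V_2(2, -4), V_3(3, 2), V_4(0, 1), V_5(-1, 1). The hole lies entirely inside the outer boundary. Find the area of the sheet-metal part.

107

Outer boundary:
Apply Gauss's area formula: 2A = Σ (x_i·y_{i+1} − x_{i+1}·y_i), indices taken mod 6.
A→B: (5)(10) − (4)(-3) = 62
B→C: (4)(-5) − (-9)(10) = 70
C→D: (-9)(-6) − (-5)(-5) = 29
D→E: (-5)(-7) − (1)(-6) = 41
E→F: (1)(-7) − (2)(-7) = 7
F→A: (2)(-3) − (5)(-7) = 29
Σ = 238
Area = |Σ|/2 = 119.
Hole:
Apply Gauss's area formula: 2A = Σ (x_i·y_{i+1} − x_{i+1}·y_i), indices taken mod 5.
Σ = (2) + (16) + (3) + (1) + (2) = 24
Area = |Σ|/2 = 12.
Net area = 119 − 12 = 107.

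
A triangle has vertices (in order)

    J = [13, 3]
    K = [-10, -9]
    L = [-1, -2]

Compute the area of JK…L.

Σ = (-87) + (11) + (23) = -53
Area = |Σ|/2 = 26.5.

26.5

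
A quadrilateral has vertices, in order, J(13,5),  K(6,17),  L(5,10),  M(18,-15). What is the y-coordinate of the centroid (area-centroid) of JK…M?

488/147

Apply the shoelace (surveyor's) formula. First the cross-terms c_i = x_i·y_{i+1} − x_{i+1}·y_i:
  191, -25, -255, 285  ⇒  2A = 196, A = 98.
Then Σ (y_i + y_{i+1})·c_i = 1952, so ȳ = 1952 / (6·98) = 488/147.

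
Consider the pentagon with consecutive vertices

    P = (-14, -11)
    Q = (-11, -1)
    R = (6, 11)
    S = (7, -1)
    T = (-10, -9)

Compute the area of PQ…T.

197

P→Q: (-14)(-1) − (-11)(-11) = -107
Q→R: (-11)(11) − (6)(-1) = -115
R→S: (6)(-1) − (7)(11) = -83
S→T: (7)(-9) − (-10)(-1) = -73
T→P: (-10)(-11) − (-14)(-9) = -16
Σ = -394
Area = |Σ|/2 = 197.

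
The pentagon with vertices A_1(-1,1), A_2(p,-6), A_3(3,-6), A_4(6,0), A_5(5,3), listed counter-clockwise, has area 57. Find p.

-4

Write out the shoelace sum; only the two edges meeting at A_2 involve p:
2·Area = [((-1)·(-6) − p·1) + (p·(-6) − 3·(-6))] + 62
       = -7·p + 86 = 114
⇒ p = -4.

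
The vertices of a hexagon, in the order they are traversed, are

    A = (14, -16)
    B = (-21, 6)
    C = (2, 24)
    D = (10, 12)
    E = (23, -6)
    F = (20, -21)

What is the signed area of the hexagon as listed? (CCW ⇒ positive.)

-854.5

Apply the shoelace (surveyor's) formula: 2A = Σ (x_i·y_{i+1} − x_{i+1}·y_i), indices taken mod 6.
A→B: (14)(6) − (-21)(-16) = -252
B→C: (-21)(24) − (2)(6) = -516
C→D: (2)(12) − (10)(24) = -216
D→E: (10)(-6) − (23)(12) = -336
E→F: (23)(-21) − (20)(-6) = -363
F→A: (20)(-16) − (14)(-21) = -26
Σ = -1709
Signed area = Σ/2 = -854.5 (negative ⇒ clockwise traversal).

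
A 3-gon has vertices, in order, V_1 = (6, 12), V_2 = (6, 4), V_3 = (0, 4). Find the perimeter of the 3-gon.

|V_1V_2| = √((0)² + (-8)²) = √64 = 8
|V_2V_3| = √((-6)² + (0)²) = √36 = 6
|V_3V_1| = √((6)² + (8)²) = √100 = 10
Perimeter = 8 + 6 + 10 = 24.

24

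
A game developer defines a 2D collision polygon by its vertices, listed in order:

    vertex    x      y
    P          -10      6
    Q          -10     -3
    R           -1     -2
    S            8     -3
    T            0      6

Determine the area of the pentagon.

Apply the shoelace (surveyor's) formula: 2A = Σ (x_i·y_{i+1} − x_{i+1}·y_i), indices taken mod 5.
Σ = (90) + (17) + (19) + (48) + (60) = 234
Area = |Σ|/2 = 117.

117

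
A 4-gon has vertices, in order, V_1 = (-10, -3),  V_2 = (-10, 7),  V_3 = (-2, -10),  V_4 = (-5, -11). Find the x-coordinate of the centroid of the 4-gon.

-751/109

Apply the shoelace formula. First the cross-terms c_i = x_i·y_{i+1} − x_{i+1}·y_i:
  -100, 114, -28, -95  ⇒  2A = -109, A = -54.5.
Then Σ (x_i + x_{i+1})·c_i = 2253, so x̄ = 2253 / (6·(-54.5)) = -751/109.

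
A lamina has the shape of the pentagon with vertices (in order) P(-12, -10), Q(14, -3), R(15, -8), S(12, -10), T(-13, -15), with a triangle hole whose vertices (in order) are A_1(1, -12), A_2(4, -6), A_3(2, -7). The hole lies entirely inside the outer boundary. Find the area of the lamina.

148

Outer boundary:
Apply the surveyor's formula: 2A = Σ (x_i·y_{i+1} − x_{i+1}·y_i), indices taken mod 5.
Σ = (176) + (-67) + (-54) + (-310) + (-50) = -305
Area = |Σ|/2 = 152.5.
Hole:
Σ = (42) + (-16) + (-17) = 9
Area = |Σ|/2 = 4.5.
Net area = 152.5 − 4.5 = 148.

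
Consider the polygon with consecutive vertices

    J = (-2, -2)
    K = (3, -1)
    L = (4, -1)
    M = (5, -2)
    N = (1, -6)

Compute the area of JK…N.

18

J→K: (-2)(-1) − (3)(-2) = 8
K→L: (3)(-1) − (4)(-1) = 1
L→M: (4)(-2) − (5)(-1) = -3
M→N: (5)(-6) − (1)(-2) = -28
N→J: (1)(-2) − (-2)(-6) = -14
Σ = -36
Area = |Σ|/2 = 18.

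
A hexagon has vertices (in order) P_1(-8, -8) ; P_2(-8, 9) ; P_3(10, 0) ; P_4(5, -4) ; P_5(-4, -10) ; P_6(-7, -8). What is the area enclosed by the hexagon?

Apply Gauss's area formula: 2A = Σ (x_i·y_{i+1} − x_{i+1}·y_i), indices taken mod 6.
Cross-terms: -136, -90, -40, -66, -38, -8  ⇒  Σ = -378
Area = |Σ|/2 = 189.

189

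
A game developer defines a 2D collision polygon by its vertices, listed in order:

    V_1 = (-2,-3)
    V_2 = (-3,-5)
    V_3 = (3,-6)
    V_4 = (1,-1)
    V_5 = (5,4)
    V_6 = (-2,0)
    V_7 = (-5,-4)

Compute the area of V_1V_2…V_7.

Apply the shoelace (surveyor's) formula: 2A = Σ (x_i·y_{i+1} − x_{i+1}·y_i), indices taken mod 7.
Cross-terms: 1, 33, 3, 9, 8, 8, 7  ⇒  Σ = 69
Area = |Σ|/2 = 34.5.

34.5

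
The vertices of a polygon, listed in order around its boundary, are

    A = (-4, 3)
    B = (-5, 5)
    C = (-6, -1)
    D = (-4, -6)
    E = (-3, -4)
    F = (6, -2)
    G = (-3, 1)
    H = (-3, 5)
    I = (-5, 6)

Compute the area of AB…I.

47

Apply Gauss's area formula: 2A = Σ (x_i·y_{i+1} − x_{i+1}·y_i), indices taken mod 9.
Cross-terms: -5, 35, 32, -2, 30, 0, -12, 7, 9  ⇒  Σ = 94
Area = |Σ|/2 = 47.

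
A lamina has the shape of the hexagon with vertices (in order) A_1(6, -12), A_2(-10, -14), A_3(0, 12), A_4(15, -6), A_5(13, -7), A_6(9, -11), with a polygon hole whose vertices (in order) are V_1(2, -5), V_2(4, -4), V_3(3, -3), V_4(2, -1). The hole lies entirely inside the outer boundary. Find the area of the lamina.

323

Outer boundary:
Apply the surveyor's formula: 2A = Σ (x_i·y_{i+1} − x_{i+1}·y_i), indices taken mod 6.
Cross-terms: -204, -120, -180, -27, -80, -42  ⇒  Σ = -653
Area = |Σ|/2 = 326.5.
Hole:
Cross-terms: 12, 0, 3, -8  ⇒  Σ = 7
Area = |Σ|/2 = 3.5.
Net area = 326.5 − 3.5 = 323.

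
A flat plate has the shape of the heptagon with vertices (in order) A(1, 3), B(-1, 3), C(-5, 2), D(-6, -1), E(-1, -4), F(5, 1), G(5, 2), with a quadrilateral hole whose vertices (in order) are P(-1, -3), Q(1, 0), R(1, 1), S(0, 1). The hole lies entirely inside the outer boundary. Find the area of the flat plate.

Outer boundary:
Apply the shoelace formula: 2A = Σ (x_i·y_{i+1} − x_{i+1}·y_i), indices taken mod 7.
Cross-terms: 6, 13, 17, 23, 19, 5, 13  ⇒  Σ = 96
Area = |Σ|/2 = 48.
Hole:
Apply the shoelace (surveyor's) formula: 2A = Σ (x_i·y_{i+1} − x_{i+1}·y_i), indices taken mod 4.
Σ = (3) + (1) + (1) + (1) = 6
Area = |Σ|/2 = 3.
Net area = 48 − 3 = 45.

45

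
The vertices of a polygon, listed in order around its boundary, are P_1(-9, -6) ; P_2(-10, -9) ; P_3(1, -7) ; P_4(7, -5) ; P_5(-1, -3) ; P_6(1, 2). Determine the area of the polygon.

65.5

Apply the surveyor's formula: 2A = Σ (x_i·y_{i+1} − x_{i+1}·y_i), indices taken mod 6.
Σ = (21) + (79) + (44) + (-26) + (1) + (12) = 131
Area = |Σ|/2 = 65.5.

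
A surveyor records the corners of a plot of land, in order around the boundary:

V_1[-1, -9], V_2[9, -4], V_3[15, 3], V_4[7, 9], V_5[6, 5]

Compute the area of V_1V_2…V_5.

Σ = (85) + (87) + (114) + (-19) + (-49) = 218
Area = |Σ|/2 = 109.

109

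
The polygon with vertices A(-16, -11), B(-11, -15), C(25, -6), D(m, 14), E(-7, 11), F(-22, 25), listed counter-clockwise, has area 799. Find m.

-7

The doubled signed area Σ (x_i y_{i+1} − x_{i+1} y_i) is linear in m.
With m=0 it equals 1717; the coefficient of m is 17 (from the two edges through D).
So 17·m + 1717 = 2·799 = 1598 ⇒ m = -7.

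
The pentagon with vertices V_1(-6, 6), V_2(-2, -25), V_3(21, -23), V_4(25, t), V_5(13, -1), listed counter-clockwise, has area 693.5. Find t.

The doubled signed area Σ (x_i y_{i+1} − x_{i+1} y_i) is linear in t.
With t=0 it equals 1355; the coefficient of t is 8 (from the two edges through V_4).
So 8·t + 1355 = 2·693.5 = 1387 ⇒ t = 4.

4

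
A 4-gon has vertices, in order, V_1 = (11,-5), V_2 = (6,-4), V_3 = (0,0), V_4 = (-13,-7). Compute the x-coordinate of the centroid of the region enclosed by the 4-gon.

Apply the shoelace formula. First the cross-terms c_i = x_i·y_{i+1} − x_{i+1}·y_i:
  -14, 0, 0, 142  ⇒  2A = 128, A = 64.
Then Σ (x_i + x_{i+1})·c_i = -522, so x̄ = -522 / (6·64) = -1.359375.

-1.359375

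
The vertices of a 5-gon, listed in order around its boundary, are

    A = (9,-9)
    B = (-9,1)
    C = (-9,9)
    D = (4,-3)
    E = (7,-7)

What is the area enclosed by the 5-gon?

Σ = (-72) + (-72) + (-9) + (-7) + (0) = -160
Area = |Σ|/2 = 80.

80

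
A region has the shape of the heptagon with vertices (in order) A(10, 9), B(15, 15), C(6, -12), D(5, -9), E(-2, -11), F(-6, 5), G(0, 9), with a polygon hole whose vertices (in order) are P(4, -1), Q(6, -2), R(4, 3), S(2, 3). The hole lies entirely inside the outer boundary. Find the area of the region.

Outer boundary:
Cross-terms: 15, -270, 6, -73, -76, -54, -90  ⇒  Σ = -542
Area = |Σ|/2 = 271.
Hole:
Apply the shoelace (surveyor's) formula: 2A = Σ (x_i·y_{i+1} − x_{i+1}·y_i), indices taken mod 4.
Σ = (-2) + (26) + (6) + (-14) = 16
Area = |Σ|/2 = 8.
Net area = 271 − 8 = 263.

263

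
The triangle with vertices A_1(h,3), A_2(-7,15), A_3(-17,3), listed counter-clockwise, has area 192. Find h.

15

Write out the shoelace sum; only the two edges meeting at A_1 involve h:
2·Area = [((-17)·3 − h·3) + (h·15 − (-7)·3)] + 234
       = 12·h + 204 = 384
⇒ h = 15.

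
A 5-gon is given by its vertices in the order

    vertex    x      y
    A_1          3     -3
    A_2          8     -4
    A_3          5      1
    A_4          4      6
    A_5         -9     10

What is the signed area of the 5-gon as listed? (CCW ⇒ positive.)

78.5

Apply the surveyor's formula: 2A = Σ (x_i·y_{i+1} − x_{i+1}·y_i), indices taken mod 5.
Σ = (12) + (28) + (26) + (94) + (-3) = 157
Signed area = Σ/2 = 78.5 (positive ⇒ counter-clockwise traversal).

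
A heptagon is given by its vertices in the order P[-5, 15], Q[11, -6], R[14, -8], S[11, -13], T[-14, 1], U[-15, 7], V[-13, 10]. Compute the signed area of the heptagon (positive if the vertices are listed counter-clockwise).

-345.5

Cross-terms: -135, -4, -94, -171, -83, -59, -145  ⇒  Σ = -691
Signed area = Σ/2 = -345.5 (negative ⇒ clockwise traversal).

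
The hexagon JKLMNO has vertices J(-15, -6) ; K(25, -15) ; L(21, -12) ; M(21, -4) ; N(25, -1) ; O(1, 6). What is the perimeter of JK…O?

104

|JK| = √((40)² + (-9)²) = √1681 = 41
|KL| = √((-4)² + (3)²) = √25 = 5
|LM| = √((0)² + (8)²) = √64 = 8
|MN| = √((4)² + (3)²) = √25 = 5
|NO| = √((-24)² + (7)²) = √625 = 25
|OJ| = √((-16)² + (-12)²) = √400 = 20
Perimeter = 41 + 5 + 8 + 5 + 25 + 20 = 104.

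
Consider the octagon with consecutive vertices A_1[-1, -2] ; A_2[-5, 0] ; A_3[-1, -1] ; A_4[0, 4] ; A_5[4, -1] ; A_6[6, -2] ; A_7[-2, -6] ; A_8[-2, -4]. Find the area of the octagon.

Apply the shoelace (surveyor's) formula: 2A = Σ (x_i·y_{i+1} − x_{i+1}·y_i), indices taken mod 8.
Σ = (-10) + (5) + (-4) + (-16) + (-2) + (-40) + (-4) + (0) = -71
Area = |Σ|/2 = 35.5.

35.5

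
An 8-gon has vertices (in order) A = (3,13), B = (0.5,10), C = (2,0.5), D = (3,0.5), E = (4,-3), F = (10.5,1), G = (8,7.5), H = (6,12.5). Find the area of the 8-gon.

97

Apply the shoelace (surveyor's) formula: 2A = Σ (x_i·y_{i+1} − x_{i+1}·y_i), indices taken mod 8.
A→B: (3)(10) − (0.5)(13) = 23.5
B→C: (0.5)(0.5) − (2)(10) = -19.75
C→D: (2)(0.5) − (3)(0.5) = -0.5
D→E: (3)(-3) − (4)(0.5) = -11
E→F: (4)(1) − (10.5)(-3) = 35.5
F→G: (10.5)(7.5) − (8)(1) = 70.75
G→H: (8)(12.5) − (6)(7.5) = 55
H→A: (6)(13) − (3)(12.5) = 40.5
Σ = 194
Area = |Σ|/2 = 97.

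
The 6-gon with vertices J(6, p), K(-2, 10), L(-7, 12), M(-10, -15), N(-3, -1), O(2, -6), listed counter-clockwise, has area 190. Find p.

7

Write out the shoelace sum; only the two edges meeting at J involve p:
2·Area = [(2·p − 6·(-6)) + (6·10 − (-2)·p)] + 256
       = 4·p + 352 = 380
⇒ p = 7.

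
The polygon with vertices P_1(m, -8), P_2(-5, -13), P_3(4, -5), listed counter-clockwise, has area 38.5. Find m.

The doubled signed area Σ (x_i y_{i+1} − x_{i+1} y_i) is linear in m.
With m=0 it equals 5; the coefficient of m is -8 (from the two edges through P_1).
So -8·m + 5 = 2·38.5 = 77 ⇒ m = -9.

-9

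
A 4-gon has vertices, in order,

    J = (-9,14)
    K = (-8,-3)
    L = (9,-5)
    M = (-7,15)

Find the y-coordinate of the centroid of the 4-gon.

Apply the surveyor's formula. First the cross-terms c_i = x_i·y_{i+1} − x_{i+1}·y_i:
  139, 67, 100, 37  ⇒  2A = 343, A = 171.5.
Then Σ (y_i + y_{i+1})·c_i = 3066, so ȳ = 3066 / (6·171.5) = 146/49.

146/49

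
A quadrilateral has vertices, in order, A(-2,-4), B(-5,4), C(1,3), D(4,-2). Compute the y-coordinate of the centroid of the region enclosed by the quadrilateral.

Apply Gauss's area formula. First the cross-terms c_i = x_i·y_{i+1} − x_{i+1}·y_i:
  -28, -19, -14, -20  ⇒  2A = -81, A = -40.5.
Then Σ (y_i + y_{i+1})·c_i = -27, so ȳ = -27 / (6·(-40.5)) = 1/9.

1/9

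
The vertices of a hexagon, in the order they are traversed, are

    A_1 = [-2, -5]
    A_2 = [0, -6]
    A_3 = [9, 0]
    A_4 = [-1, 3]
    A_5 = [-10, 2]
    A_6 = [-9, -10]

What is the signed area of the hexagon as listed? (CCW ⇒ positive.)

Apply the shoelace (surveyor's) formula: 2A = Σ (x_i·y_{i+1} − x_{i+1}·y_i), indices taken mod 6.
Σ = (12) + (54) + (27) + (28) + (118) + (25) = 264
Signed area = Σ/2 = 132 (positive ⇒ counter-clockwise traversal).

132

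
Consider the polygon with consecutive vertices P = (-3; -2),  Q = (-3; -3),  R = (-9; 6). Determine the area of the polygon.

Apply the shoelace formula: 2A = Σ (x_i·y_{i+1} − x_{i+1}·y_i), indices taken mod 3.
Σ = (3) + (-45) + (36) = -6
Area = |Σ|/2 = 3.

3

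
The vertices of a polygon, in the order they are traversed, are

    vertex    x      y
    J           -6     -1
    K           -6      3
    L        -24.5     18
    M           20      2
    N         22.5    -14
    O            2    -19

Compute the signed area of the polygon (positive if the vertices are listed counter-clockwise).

-654

Apply the shoelace (surveyor's) formula: 2A = Σ (x_i·y_{i+1} − x_{i+1}·y_i), indices taken mod 6.
Σ = (-24) + (-34.5) + (-409) + (-325) + (-399.5) + (-116) = -1308
Signed area = Σ/2 = -654 (negative ⇒ clockwise traversal).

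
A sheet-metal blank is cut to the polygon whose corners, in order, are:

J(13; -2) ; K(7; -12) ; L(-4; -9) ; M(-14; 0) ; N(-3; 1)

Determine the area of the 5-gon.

Apply the shoelace (surveyor's) formula: 2A = Σ (x_i·y_{i+1} − x_{i+1}·y_i), indices taken mod 5.
Cross-terms: -142, -111, -126, -14, -7  ⇒  Σ = -400
Area = |Σ|/2 = 200.

200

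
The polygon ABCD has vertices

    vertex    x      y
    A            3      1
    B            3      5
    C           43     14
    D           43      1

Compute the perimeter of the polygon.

98

|AB| = √((0)² + (4)²) = √16 = 4
|BC| = √((40)² + (9)²) = √1681 = 41
|CD| = √((0)² + (-13)²) = √169 = 13
|DA| = √((-40)² + (0)²) = √1600 = 40
Perimeter = 4 + 41 + 13 + 40 = 98.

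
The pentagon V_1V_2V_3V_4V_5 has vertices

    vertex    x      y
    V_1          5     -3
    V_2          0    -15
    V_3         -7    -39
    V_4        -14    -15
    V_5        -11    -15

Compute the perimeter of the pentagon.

86

|V_1V_2| = √((-5)² + (-12)²) = √169 = 13
|V_2V_3| = √((-7)² + (-24)²) = √625 = 25
|V_3V_4| = √((-7)² + (24)²) = √625 = 25
|V_4V_5| = √((3)² + (0)²) = √9 = 3
|V_5V_1| = √((16)² + (12)²) = √400 = 20
Perimeter = 13 + 25 + 25 + 3 + 20 = 86.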